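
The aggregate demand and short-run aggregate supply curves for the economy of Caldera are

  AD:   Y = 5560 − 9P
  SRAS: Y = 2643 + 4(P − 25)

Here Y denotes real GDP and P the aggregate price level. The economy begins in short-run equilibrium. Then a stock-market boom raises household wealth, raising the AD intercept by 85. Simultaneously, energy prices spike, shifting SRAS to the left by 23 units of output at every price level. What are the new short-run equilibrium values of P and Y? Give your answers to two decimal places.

After both shocks: AD is Y = 5645 − 9P and SRAS is Y = 2520 + 4P.
Setting them equal: 3125 = 13P, so P = 240.38.
Substituting into AD, Y = 3481.54.

P = 240.38, Y = 3481.54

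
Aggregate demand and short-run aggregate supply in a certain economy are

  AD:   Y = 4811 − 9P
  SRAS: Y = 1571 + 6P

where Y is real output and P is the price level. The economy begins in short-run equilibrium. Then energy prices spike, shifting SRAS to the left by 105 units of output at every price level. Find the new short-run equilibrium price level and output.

This is a negative supply shock: SRAS shifts left.
New SRAS: Y = 1466 + 6P.
Set AD = SRAS: 4811 − 9P = 1466 + 6P, so 3345 = 15P and P = 223.
Y = 4811 − 9·223 = 2804.

P = 223, Y = 2804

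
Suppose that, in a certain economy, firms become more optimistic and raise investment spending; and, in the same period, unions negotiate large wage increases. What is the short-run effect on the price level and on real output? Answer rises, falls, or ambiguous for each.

Price level: rises; output: ambiguous

The first event is a positive demand shock: AD shifts right, which by itself pushes P up and Y up.
The second is an adverse supply shock: SRAS shifts left, which by itself pushes P up and Y down.
Both shocks push P up, so P rises. The two shocks push Y in opposite directions, so the effect on Y is ambiguous.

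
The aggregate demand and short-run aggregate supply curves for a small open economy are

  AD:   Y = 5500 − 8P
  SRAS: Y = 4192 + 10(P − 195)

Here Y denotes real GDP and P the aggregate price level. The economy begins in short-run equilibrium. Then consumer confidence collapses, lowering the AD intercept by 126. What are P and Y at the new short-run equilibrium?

This is a negative demand shock: AD shifts left.
New AD: Y = 5374 − 8P.
SRAS can be written Y = 2242 + 10P.
Set AD = SRAS: 5374 − 8P = 2242 + 10P, so 3132 = 18P and P = 174.
Y = 5374 − 8·174 = 3982.

P = 174, Y = 3982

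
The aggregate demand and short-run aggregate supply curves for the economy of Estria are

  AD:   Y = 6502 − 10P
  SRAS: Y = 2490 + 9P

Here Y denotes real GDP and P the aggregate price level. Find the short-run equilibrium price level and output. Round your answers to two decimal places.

Set AD = SRAS: 6502 − 10P = 2490 + 9P, so 4012 = 19P and P = 211.16.
Substituting into AD, Y = 6502 − 10P = 4390.42.

P = 211.16, Y = 4390.42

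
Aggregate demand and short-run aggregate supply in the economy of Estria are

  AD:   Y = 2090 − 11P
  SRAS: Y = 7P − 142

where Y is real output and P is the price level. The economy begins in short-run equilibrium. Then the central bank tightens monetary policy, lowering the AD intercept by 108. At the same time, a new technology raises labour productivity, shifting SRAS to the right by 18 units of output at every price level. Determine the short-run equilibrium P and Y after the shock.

After both shocks: AD is Y = 1982 − 11P and SRAS is Y = 7P − 124.
Setting them equal: 2106 = 18P, so P = 117.
Y = 1982 − 11·117 = 695.

P = 117, Y = 695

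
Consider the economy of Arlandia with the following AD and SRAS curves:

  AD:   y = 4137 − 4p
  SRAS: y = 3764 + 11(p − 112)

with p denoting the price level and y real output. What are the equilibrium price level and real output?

Write SRAS as y = 3764 + 11p − 1232 = 2532 + 11p.
Set AD = SRAS: 4137 − 4p = 2532 + 11p, so 1605 = 15p and p = 107.
Then y = 4137 − 4·107 = 3709.

p = 107, y = 3709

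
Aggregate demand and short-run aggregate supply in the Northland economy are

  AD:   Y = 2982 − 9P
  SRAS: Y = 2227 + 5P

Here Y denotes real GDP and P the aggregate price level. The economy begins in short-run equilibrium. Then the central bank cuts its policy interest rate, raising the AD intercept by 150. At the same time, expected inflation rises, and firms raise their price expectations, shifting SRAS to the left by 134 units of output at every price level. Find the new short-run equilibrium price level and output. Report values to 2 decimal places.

P = 74.21, Y = 2464.07

After both shocks: AD is Y = 3132 − 9P and SRAS is Y = 2093 + 5P.
Setting them equal: 1039 = 14P, so P = 74.21.
Substituting into AD, Y = 2464.07.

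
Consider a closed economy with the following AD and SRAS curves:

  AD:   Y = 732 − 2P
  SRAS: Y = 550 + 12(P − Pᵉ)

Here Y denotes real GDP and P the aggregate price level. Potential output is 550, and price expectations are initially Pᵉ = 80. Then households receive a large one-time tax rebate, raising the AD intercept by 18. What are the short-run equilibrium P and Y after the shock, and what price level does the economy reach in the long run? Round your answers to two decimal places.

AD shifts right: new AD is Y = 750 − 2P. With Pᵉ = 80, SRAS is Y = 12P − 410.
Short run: 750 − 2P = 12P − 410 gives 1160 = 14P, so P = 82.86 and Y = 750 − 2P = 584.29.
Y = 584.29 is above potential 550; expectations adjust and SRAS shifts left until Y = 550.
Long run: on the new AD curve, 550 = 750 − 2P gives P = 100.00.

Short run: P = 82.86, Y = 584.29. Long run: P = 100.00.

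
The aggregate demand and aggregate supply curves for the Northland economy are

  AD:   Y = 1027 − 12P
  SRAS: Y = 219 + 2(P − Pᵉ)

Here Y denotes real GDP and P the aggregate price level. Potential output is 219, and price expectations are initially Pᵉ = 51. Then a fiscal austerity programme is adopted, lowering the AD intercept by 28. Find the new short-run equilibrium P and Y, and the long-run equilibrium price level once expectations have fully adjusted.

Short run: P = 63, Y = 243. Long run: P = 65.

AD shifts left: new AD is Y = 999 − 12P. With Pᵉ = 51, SRAS is Y = 117 + 2P.
Short run: 999 − 12P = 117 + 2P gives 882 = 14P, so P = 63 and Y = 999 − 12·63 = 243.
Y = 243 is above potential 219; expectations adjust and SRAS shifts left until Y = 219.
Long run: on the new AD curve, 219 = 999 − 12P gives P = 65.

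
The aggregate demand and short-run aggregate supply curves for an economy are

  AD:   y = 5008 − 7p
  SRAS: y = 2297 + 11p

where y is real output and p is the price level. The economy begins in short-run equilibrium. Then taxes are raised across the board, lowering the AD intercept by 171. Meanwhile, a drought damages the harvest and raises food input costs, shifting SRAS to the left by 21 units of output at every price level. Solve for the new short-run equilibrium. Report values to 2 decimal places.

After both shocks: AD is y = 4837 − 7p and SRAS is y = 2276 + 11p.
Setting them equal: 2561 = 18p, so p = 142.28.
Substituting into AD, y = 3841.06.

p = 142.28, y = 3841.06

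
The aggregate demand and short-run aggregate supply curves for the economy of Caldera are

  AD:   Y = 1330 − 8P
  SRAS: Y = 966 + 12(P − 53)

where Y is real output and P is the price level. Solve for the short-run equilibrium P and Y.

Write SRAS as Y = 966 + 12P − 636 = 330 + 12P.
Set AD = SRAS: 1330 − 8P = 330 + 12P, so 1000 = 20P and P = 50.
Then Y = 1330 − 8·50 = 930.

P = 50, Y = 930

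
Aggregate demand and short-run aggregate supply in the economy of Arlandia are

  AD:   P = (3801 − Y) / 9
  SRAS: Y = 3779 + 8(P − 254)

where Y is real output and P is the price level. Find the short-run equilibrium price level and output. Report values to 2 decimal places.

P = 120.82, Y = 2713.59

Write SRAS as Y = 3779 + 8P − 2032 = 1747 + 8P.
Rearrange AD to Y = 3801 − 9P.
Set AD = SRAS: 3801 − 9P = 1747 + 8P, so 2054 = 17P and P = 120.82.
Substituting into AD, Y = 3801 − 9P = 2713.59.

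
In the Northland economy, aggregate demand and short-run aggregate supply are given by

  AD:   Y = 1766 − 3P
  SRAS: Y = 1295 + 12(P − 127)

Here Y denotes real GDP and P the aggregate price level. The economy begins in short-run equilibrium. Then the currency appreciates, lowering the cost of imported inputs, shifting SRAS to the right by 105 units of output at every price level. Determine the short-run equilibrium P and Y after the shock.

P = 126, Y = 1388

This is a positive supply shock: SRAS shifts right.
New SRAS: Y = 12P − 124.
Set AD = SRAS: 1766 − 3P = 12P − 124, so 1890 = 15P and P = 126.
Y = 1766 − 3·126 = 1388.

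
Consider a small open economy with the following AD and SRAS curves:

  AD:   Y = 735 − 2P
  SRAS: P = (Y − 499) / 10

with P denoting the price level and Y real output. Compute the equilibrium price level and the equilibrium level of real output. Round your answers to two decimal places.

P = 19.67, Y = 695.67

Rearrange SRAS to Y = 499 + 10P.
Set AD = SRAS: 735 − 2P = 499 + 10P, so 236 = 12P and P = 19.67.
Substituting into AD, Y = 735 − 2P = 695.67.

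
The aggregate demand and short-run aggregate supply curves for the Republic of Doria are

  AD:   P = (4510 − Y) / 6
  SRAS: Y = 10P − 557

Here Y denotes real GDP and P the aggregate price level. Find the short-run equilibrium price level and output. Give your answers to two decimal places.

P = 316.69, Y = 2609.88

Rearrange AD to Y = 4510 − 6P.
Set AD = SRAS: 4510 − 6P = 10P − 557, so 5067 = 16P and P = 316.69.
Substituting into AD, Y = 4510 − 6P = 2609.88.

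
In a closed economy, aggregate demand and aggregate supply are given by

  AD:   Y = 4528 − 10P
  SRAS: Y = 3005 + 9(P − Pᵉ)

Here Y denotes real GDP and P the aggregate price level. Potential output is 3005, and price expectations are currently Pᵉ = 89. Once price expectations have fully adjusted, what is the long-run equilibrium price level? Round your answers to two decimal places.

Short run: with Pᵉ = 89, SRAS is Y = 2204 + 9P. Setting AD = SRAS gives 2324 = 19P, so P = 122.32 and Y = 4528 − 10P = 3304.84.
Output 3304.84 is above potential 3005, so over time expected prices rise and SRAS shifts left until Y returns to 3005.
Long run: Y = 3005 on the AD curve gives 3005 = 4528 − 10P, so P = 152.30.

Long-run P = 152.30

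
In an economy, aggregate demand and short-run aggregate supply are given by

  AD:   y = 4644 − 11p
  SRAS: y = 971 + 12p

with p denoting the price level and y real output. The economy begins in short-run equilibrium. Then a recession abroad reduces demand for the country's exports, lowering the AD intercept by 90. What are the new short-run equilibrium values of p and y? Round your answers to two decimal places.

This is a negative demand shock: AD shifts left.
New AD: y = 4554 − 11p.
Set AD = SRAS: 4554 − 11p = 971 + 12p, so 3583 = 23p and p = 155.78.
Substituting into AD, y = 2840.39.

p = 155.78, y = 2840.39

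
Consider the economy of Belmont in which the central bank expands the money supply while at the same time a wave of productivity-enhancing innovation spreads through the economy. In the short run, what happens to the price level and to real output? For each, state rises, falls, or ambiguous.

The first event is a positive demand shock: AD shifts right, which by itself pushes P up and Y up.
The second is a favourable supply shock: SRAS shifts right, which by itself pushes P down and Y up.
The two shocks push P in opposite directions, so the effect on P is ambiguous. Both shocks push Y up, so Y rises.

Price level: ambiguous; output: rises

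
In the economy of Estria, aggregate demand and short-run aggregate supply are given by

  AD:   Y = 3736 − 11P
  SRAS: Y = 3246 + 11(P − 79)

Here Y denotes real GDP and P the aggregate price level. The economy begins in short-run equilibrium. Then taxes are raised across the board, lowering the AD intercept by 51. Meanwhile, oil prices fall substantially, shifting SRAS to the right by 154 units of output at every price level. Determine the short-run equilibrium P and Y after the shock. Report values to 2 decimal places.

P = 52.45, Y = 3108.00

After both shocks: AD is Y = 3685 − 11P and SRAS is Y = 2531 + 11P.
Setting them equal: 1154 = 22P, so P = 52.45.
Substituting into AD, Y = 3108.00.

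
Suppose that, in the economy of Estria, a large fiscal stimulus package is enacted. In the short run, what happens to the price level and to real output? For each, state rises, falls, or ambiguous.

Price level: rises; output: rises

This is a positive demand shock: AD shifts right.
Moving along the upward-sloping SRAS curve, P rises and Y rises.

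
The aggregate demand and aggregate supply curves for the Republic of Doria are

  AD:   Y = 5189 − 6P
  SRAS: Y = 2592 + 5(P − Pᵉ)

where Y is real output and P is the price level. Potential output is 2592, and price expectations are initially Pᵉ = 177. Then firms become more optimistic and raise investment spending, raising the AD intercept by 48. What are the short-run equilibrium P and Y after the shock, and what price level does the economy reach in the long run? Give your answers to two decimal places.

AD shifts right: new AD is Y = 5237 − 6P. With Pᵉ = 177, SRAS is Y = 1707 + 5P.
Short run: 5237 − 6P = 1707 + 5P gives 3530 = 11P, so P = 320.91 and Y = 5237 − 6P = 3311.55.
Y = 3311.55 is above potential 2592; expectations adjust and SRAS shifts left until Y = 2592.
Long run: on the new AD curve, 2592 = 5237 − 6P gives P = 440.83.

Short run: P = 320.91, Y = 3311.55. Long run: P = 440.83.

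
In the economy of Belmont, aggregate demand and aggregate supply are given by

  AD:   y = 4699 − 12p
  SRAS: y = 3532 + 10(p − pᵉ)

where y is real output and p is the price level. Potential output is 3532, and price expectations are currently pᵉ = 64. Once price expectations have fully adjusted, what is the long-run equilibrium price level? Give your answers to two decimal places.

Long-run p = 97.25

Short run: with pᵉ = 64, SRAS is y = 2892 + 10p. Setting AD = SRAS gives 1807 = 22p, so p = 82.14 and y = 4699 − 12p = 3713.36.
Output 3713.36 is above potential 3532, so over time expected prices rise and SRAS shifts left until y returns to 3532.
Long run: y = 3532 on the AD curve gives 3532 = 4699 − 12p, so p = 97.25.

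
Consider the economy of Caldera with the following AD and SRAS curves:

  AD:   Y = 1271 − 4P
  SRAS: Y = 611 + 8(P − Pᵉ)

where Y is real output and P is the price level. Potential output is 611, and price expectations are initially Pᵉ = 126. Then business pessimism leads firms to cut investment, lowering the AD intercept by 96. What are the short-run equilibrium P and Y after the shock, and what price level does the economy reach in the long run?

AD shifts left: new AD is Y = 1175 − 4P. With Pᵉ = 126, SRAS is Y = 8P − 397.
Short run: 1175 − 4P = 8P − 397 gives 1572 = 12P, so P = 131 and Y = 1175 − 4·131 = 651.
Y = 651 is above potential 611; expectations adjust and SRAS shifts left until Y = 611.
Long run: on the new AD curve, 611 = 1175 − 4P gives P = 141.

Short run: P = 131, Y = 651. Long run: P = 141.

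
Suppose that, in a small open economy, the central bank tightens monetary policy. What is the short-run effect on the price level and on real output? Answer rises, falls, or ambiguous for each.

Price level: falls; output: falls

This is a negative demand shock: AD shifts left.
Moving along the upward-sloping SRAS curve, P falls and Y falls.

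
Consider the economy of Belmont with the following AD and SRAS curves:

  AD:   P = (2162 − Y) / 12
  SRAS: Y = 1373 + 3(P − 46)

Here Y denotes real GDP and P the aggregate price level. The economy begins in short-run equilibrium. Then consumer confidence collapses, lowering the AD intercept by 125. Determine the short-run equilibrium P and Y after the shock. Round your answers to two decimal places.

This is a negative demand shock: AD shifts left.
New AD: Y = 2037 − 12P.
SRAS can be written Y = 1235 + 3P.
Set AD = SRAS: 2037 − 12P = 1235 + 3P, so 802 = 15P and P = 53.47.
Substituting into AD, Y = 1395.40.

P = 53.47, Y = 1395.40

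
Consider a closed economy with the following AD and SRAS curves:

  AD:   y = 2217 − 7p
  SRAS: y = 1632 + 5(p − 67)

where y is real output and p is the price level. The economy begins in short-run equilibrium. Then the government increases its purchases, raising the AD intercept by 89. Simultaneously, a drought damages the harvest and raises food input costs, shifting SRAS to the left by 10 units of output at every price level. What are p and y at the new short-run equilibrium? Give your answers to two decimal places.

p = 84.92, y = 1711.58

After both shocks: AD is y = 2306 − 7p and SRAS is y = 1287 + 5p.
Setting them equal: 1019 = 12p, so p = 84.92.
Substituting into AD, y = 1711.58.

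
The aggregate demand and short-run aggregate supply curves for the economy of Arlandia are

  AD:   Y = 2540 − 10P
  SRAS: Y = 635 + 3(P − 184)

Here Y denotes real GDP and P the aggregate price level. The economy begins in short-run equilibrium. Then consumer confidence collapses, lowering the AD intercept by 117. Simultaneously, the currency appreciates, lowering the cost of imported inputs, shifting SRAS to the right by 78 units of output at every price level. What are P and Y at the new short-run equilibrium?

P = 174, Y = 683

After both shocks: AD is Y = 2423 − 10P and SRAS is Y = 161 + 3P.
Setting them equal: 2262 = 13P, so P = 174.
Y = 2423 − 10·174 = 683.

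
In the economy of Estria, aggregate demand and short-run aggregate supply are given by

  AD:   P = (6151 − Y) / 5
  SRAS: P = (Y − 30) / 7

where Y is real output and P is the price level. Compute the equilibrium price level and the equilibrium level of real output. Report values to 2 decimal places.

P = 510.08, Y = 3600.58

Rearrange AD to Y = 6151 − 5P.
Rearrange SRAS to Y = 30 + 7P.
Set AD = SRAS: 6151 − 5P = 30 + 7P, so 6121 = 12P and P = 510.08.
Substituting into AD, Y = 6151 − 5P = 3600.58.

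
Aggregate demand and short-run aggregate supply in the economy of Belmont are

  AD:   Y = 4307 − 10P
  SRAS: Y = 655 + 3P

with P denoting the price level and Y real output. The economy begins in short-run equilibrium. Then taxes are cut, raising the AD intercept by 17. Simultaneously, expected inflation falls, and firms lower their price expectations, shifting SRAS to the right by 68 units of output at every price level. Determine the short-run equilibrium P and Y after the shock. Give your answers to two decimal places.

P = 277.00, Y = 1554.00

After both shocks: AD is Y = 4324 − 10P and SRAS is Y = 723 + 3P.
Setting them equal: 3601 = 13P, so P = 277.00.
Substituting into AD, Y = 1554.00.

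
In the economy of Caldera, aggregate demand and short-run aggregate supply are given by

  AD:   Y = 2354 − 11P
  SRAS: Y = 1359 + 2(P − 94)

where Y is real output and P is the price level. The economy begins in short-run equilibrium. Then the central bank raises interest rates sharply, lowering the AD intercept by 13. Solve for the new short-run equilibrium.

P = 90, Y = 1351

This is a negative demand shock: AD shifts left.
New AD: Y = 2341 − 11P.
SRAS can be written Y = 1171 + 2P.
Set AD = SRAS: 2341 − 11P = 1171 + 2P, so 1170 = 13P and P = 90.
Y = 2341 − 11·90 = 1351.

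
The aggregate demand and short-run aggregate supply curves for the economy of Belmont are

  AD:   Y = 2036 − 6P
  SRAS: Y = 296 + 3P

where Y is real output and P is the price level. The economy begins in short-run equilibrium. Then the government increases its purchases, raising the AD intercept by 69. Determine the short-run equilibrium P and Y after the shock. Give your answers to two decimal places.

This is a positive demand shock: AD shifts right.
New AD: Y = 2105 − 6P.
Set AD = SRAS: 2105 − 6P = 296 + 3P, so 1809 = 9P and P = 201.00.
Substituting into AD, Y = 899.00.

P = 201.00, Y = 899.00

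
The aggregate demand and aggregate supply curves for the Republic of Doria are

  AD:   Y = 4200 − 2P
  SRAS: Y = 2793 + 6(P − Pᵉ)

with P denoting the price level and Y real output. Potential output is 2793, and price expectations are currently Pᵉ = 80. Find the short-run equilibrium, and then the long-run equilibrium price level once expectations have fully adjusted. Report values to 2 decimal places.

Short run: P = 235.88, Y = 3728.25. Long run: P = 703.50.

Short run: with Pᵉ = 80, SRAS is Y = 2313 + 6P. Setting AD = SRAS gives 1887 = 8P, so P = 235.88 and Y = 4200 − 2P = 3728.25.
Output 3728.25 is above potential 2793, so over time expected prices rise and SRAS shifts left until Y returns to 2793.
Long run: Y = 2793 on the AD curve gives 2793 = 4200 − 2P, so P = 703.50.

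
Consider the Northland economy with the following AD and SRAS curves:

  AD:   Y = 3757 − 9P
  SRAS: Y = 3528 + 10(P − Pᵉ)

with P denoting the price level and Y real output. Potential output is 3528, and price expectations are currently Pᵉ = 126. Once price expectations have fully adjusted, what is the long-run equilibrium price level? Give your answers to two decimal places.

Long-run P = 25.44

Short run: with Pᵉ = 126, SRAS is Y = 2268 + 10P. Setting AD = SRAS gives 1489 = 19P, so P = 78.37 and Y = 3757 − 9P = 3051.68.
Output 3051.68 is below potential 3528, so over time expected prices fall and SRAS shifts right until Y returns to 3528.
Long run: Y = 3528 on the AD curve gives 3528 = 3757 − 9P, so P = 25.44.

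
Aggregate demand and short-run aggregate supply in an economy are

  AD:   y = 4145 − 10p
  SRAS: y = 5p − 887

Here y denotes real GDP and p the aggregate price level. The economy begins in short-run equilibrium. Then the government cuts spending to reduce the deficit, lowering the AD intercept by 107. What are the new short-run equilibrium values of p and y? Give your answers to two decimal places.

This is a negative demand shock: AD shifts left.
New AD: y = 4038 − 10p.
Set AD = SRAS: 4038 − 10p = 5p − 887, so 4925 = 15p and p = 328.33.
Substituting into AD, y = 754.67.

p = 328.33, y = 754.67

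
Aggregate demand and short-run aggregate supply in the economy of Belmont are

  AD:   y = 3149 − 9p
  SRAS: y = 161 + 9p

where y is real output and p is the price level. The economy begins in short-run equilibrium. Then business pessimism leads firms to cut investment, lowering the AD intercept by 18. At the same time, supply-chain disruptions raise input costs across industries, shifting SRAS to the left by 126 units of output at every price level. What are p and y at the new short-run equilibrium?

After both shocks: AD is y = 3131 − 9p and SRAS is y = 35 + 9p.
Setting them equal: 3096 = 18p, so p = 172.
y = 3131 − 9·172 = 1583.

p = 172, y = 1583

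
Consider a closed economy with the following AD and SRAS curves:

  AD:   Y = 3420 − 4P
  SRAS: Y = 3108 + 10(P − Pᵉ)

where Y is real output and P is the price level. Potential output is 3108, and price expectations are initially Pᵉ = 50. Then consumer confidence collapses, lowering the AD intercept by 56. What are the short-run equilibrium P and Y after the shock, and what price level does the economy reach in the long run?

AD shifts left: new AD is Y = 3364 − 4P. With Pᵉ = 50, SRAS is Y = 2608 + 10P.
Short run: 3364 − 4P = 2608 + 10P gives 756 = 14P, so P = 54 and Y = 3364 − 4·54 = 3148.
Y = 3148 is above potential 3108; expectations adjust and SRAS shifts left until Y = 3108.
Long run: on the new AD curve, 3108 = 3364 − 4P gives P = 64.

Short run: P = 54, Y = 3148. Long run: P = 64.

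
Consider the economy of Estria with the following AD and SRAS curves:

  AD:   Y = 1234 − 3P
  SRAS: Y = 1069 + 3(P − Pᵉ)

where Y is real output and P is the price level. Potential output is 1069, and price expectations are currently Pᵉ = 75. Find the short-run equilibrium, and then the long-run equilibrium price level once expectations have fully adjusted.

Short run: P = 65, Y = 1039. Long run: P = 55.

Short run: with Pᵉ = 75, SRAS is Y = 844 + 3P. Setting AD = SRAS gives 390 = 6P, so P = 65 and Y = 1234 − 3·65 = 1039.
Output 1039 is below potential 1069, so over time expected prices fall and SRAS shifts right until Y returns to 1069.
Long run: Y = 1069 on the AD curve gives 1069 = 1234 − 3P, so P = 55.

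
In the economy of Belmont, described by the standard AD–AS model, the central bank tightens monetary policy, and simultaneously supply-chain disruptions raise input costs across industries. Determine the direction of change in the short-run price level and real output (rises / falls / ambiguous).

The first event is a negative demand shock: AD shifts left, which by itself pushes P down and Y down.
The second is an adverse supply shock: SRAS shifts left, which by itself pushes P up and Y down.
The two shocks push P in opposite directions, so the effect on P is ambiguous. Both shocks push Y down, so Y falls.

Price level: ambiguous; output: falls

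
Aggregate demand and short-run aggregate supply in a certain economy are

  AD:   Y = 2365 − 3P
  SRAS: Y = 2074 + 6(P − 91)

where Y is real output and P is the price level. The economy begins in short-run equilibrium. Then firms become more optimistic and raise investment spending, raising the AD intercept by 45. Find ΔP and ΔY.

ΔP = +5, ΔY = +30

This is a positive demand shock: AD shifts right.
New AD: Y = 2410 − 3P.
SRAS can be written Y = 1528 + 6P.
Set AD = SRAS: 2410 − 3P = 1528 + 6P, so 882 = 9P and P = 98.
Y = 2410 − 3·98 = 2116.
Initially P = 93, Y = 2086, so ΔP = +5 and ΔY = +30.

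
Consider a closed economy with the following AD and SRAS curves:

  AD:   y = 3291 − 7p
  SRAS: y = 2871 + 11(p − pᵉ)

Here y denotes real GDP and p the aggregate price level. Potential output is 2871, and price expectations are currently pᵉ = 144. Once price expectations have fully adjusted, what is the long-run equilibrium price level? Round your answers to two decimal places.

Short run: with pᵉ = 144, SRAS is y = 1287 + 11p. Setting AD = SRAS gives 2004 = 18p, so p = 111.33 and y = 3291 − 7p = 2511.67.
Output 2511.67 is below potential 2871, so over time expected prices fall and SRAS shifts right until y returns to 2871.
Long run: y = 2871 on the AD curve gives 2871 = 3291 − 7p, so p = 60.00.

Long-run p = 60.00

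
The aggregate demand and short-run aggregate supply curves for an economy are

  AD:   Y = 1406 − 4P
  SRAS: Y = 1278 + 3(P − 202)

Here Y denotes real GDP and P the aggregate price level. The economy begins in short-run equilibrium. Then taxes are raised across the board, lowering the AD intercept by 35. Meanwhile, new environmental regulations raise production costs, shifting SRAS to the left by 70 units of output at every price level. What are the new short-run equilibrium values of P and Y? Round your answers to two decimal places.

P = 109.86, Y = 931.57

After both shocks: AD is Y = 1371 − 4P and SRAS is Y = 602 + 3P.
Setting them equal: 769 = 7P, so P = 109.86.
Substituting into AD, Y = 931.57.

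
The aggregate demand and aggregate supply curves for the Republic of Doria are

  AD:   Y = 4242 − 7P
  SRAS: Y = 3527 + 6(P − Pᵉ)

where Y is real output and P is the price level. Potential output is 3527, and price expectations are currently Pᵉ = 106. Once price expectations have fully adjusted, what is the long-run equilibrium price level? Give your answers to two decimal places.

Long-run P = 102.14

Short run: with Pᵉ = 106, SRAS is Y = 2891 + 6P. Setting AD = SRAS gives 1351 = 13P, so P = 103.92 and Y = 4242 − 7P = 3514.54.
Output 3514.54 is below potential 3527, so over time expected prices fall and SRAS shifts right until Y returns to 3527.
Long run: Y = 3527 on the AD curve gives 3527 = 4242 − 7P, so P = 102.14.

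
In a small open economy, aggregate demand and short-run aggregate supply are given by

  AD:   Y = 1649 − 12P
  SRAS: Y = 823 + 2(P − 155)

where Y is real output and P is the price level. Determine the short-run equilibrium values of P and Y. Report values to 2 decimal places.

Write SRAS as Y = 823 + 2P − 310 = 513 + 2P.
Set AD = SRAS: 1649 − 12P = 513 + 2P, so 1136 = 14P and P = 81.14.
Substituting into AD, Y = 1649 − 12P = 675.29.

P = 81.14, Y = 675.29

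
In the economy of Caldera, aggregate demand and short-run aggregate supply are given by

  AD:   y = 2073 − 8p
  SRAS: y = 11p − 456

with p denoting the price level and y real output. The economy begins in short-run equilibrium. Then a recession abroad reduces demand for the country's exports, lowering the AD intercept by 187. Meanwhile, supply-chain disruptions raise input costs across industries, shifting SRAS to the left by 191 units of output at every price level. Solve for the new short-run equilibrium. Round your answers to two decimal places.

After both shocks: AD is y = 1886 − 8p and SRAS is y = 11p − 647.
Setting them equal: 2533 = 19p, so p = 133.32.
Substituting into AD, y = 819.47.

p = 133.32, y = 819.47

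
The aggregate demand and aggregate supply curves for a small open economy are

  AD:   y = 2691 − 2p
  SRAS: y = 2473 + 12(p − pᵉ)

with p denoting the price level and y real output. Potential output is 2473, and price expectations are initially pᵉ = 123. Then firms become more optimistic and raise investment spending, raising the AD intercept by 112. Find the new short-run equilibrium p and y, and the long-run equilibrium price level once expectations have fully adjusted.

AD shifts right: new AD is y = 2803 − 2p. With pᵉ = 123, SRAS is y = 997 + 12p.
Short run: 2803 − 2p = 997 + 12p gives 1806 = 14p, so p = 129 and y = 2803 − 2·129 = 2545.
y = 2545 is above potential 2473; expectations adjust and SRAS shifts left until y = 2473.
Long run: on the new AD curve, 2473 = 2803 − 2p gives p = 165.

Short run: p = 129, y = 2545. Long run: p = 165.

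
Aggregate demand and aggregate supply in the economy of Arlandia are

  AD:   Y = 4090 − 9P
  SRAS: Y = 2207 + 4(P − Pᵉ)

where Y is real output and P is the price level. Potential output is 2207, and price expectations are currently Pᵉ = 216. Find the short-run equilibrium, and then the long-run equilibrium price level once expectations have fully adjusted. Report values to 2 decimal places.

Short run: P = 211.31, Y = 2188.23. Long run: P = 209.22.

Short run: with Pᵉ = 216, SRAS is Y = 1343 + 4P. Setting AD = SRAS gives 2747 = 13P, so P = 211.31 and Y = 4090 − 9P = 2188.23.
Output 2188.23 is below potential 2207, so over time expected prices fall and SRAS shifts right until Y returns to 2207.
Long run: Y = 2207 on the AD curve gives 2207 = 4090 − 9P, so P = 209.22.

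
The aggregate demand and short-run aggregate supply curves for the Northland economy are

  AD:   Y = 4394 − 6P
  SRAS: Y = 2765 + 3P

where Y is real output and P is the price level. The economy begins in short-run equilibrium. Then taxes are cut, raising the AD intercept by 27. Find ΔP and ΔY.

ΔP = +3, ΔY = +9

This is a positive demand shock: AD shifts right.
New AD: Y = 4421 − 6P.
Set AD = SRAS: 4421 − 6P = 2765 + 3P, so 1656 = 9P and P = 184.
Y = 4421 − 6·184 = 3317.
Initially P = 181, Y = 3308, so ΔP = +3 and ΔY = +9.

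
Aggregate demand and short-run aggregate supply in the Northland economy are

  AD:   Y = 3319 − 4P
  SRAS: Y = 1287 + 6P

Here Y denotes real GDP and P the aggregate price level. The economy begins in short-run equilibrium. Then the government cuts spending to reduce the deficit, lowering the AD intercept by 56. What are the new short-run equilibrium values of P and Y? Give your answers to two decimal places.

This is a negative demand shock: AD shifts left.
New AD: Y = 3263 − 4P.
Set AD = SRAS: 3263 − 4P = 1287 + 6P, so 1976 = 10P and P = 197.60.
Substituting into AD, Y = 2472.60.

P = 197.60, Y = 2472.60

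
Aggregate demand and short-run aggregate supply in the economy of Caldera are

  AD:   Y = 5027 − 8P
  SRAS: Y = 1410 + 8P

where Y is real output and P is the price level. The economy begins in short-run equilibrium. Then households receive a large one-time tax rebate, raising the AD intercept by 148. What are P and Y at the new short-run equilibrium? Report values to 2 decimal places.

This is a positive demand shock: AD shifts right.
New AD: Y = 5175 − 8P.
Set AD = SRAS: 5175 − 8P = 1410 + 8P, so 3765 = 16P and P = 235.31.
Substituting into AD, Y = 3292.50.

P = 235.31, Y = 3292.50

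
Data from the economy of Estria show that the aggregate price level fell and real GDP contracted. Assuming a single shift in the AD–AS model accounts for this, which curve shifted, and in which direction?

AD shifted left

P fell and Y fell. An AD shift moves P and Y in the same direction; an SRAS shift moves them in opposite directions.
Here P and Y moved in the same direction, so the AD curve shifted.
Since Y fell, AD shifted left.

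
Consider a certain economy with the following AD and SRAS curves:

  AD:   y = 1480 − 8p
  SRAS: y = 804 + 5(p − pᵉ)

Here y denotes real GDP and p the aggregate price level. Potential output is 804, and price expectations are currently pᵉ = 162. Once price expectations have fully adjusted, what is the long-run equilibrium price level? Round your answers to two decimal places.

Long-run p = 84.50

Short run: with pᵉ = 162, SRAS is y = 5p − 6. Setting AD = SRAS gives 1486 = 13p, so p = 114.31 and y = 1480 − 8p = 565.54.
Output 565.54 is below potential 804, so over time expected prices fall and SRAS shifts right until y returns to 804.
Long run: y = 804 on the AD curve gives 804 = 1480 − 8p, so p = 84.50.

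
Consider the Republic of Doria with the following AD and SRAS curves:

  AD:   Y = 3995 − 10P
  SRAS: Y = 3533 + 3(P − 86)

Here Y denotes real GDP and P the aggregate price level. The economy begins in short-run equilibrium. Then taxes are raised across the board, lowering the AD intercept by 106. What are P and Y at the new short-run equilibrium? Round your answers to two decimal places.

This is a negative demand shock: AD shifts left.
New AD: Y = 3889 − 10P.
SRAS can be written Y = 3275 + 3P.
Set AD = SRAS: 3889 − 10P = 3275 + 3P, so 614 = 13P and P = 47.23.
Substituting into AD, Y = 3416.69.

P = 47.23, Y = 3416.69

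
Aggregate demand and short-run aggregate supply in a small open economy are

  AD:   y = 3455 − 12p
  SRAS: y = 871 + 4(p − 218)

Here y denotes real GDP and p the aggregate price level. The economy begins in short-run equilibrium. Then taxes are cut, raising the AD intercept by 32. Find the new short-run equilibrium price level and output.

This is a positive demand shock: AD shifts right.
New AD: y = 3487 − 12p.
SRAS can be written y = 4p − 1.
Set AD = SRAS: 3487 − 12p = 4p − 1, so 3488 = 16p and p = 218.
y = 3487 − 12·218 = 871.

p = 218, y = 871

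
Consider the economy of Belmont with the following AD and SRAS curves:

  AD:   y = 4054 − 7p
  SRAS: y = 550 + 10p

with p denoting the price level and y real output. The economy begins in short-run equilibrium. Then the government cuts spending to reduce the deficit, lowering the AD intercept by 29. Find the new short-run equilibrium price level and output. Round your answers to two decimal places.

This is a negative demand shock: AD shifts left.
New AD: y = 4025 − 7p.
Set AD = SRAS: 4025 − 7p = 550 + 10p, so 3475 = 17p and p = 204.41.
Substituting into AD, y = 2594.12.

p = 204.41, y = 2594.12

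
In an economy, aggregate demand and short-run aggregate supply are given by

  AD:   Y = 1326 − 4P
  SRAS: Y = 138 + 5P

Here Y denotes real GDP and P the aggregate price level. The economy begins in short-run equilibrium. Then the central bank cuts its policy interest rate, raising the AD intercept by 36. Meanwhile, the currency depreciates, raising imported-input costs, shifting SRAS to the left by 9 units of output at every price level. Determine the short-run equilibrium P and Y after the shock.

After both shocks: AD is Y = 1362 − 4P and SRAS is Y = 129 + 5P.
Setting them equal: 1233 = 9P, so P = 137.
Y = 1362 − 4·137 = 814.

P = 137, Y = 814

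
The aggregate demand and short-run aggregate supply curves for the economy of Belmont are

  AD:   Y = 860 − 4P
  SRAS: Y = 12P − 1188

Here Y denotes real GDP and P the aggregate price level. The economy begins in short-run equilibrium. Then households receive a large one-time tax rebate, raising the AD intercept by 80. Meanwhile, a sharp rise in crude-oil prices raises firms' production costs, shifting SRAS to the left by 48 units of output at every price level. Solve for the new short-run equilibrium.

P = 136, Y = 396

After both shocks: AD is Y = 940 − 4P and SRAS is Y = 12P − 1236.
Setting them equal: 2176 = 16P, so P = 136.
Y = 940 − 4·136 = 396.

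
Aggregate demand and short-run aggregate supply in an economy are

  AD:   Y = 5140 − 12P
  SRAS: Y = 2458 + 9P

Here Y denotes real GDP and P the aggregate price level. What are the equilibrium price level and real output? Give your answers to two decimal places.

Set AD = SRAS: 5140 − 12P = 2458 + 9P, so 2682 = 21P and P = 127.71.
Substituting into AD, Y = 5140 − 12P = 3607.43.

P = 127.71, Y = 3607.43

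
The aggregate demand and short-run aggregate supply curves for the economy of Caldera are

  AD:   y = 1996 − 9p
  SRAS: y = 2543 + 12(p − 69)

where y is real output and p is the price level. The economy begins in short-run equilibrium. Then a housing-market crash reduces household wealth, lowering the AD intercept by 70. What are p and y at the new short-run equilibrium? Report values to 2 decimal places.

This is a negative demand shock: AD shifts left.
New AD: y = 1926 − 9p.
SRAS can be written y = 1715 + 12p.
Set AD = SRAS: 1926 − 9p = 1715 + 12p, so 211 = 21p and p = 10.05.
Substituting into AD, y = 1835.57.

p = 10.05, y = 1835.57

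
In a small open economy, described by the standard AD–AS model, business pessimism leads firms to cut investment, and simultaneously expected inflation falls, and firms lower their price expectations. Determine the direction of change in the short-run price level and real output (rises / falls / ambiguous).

The first event is a negative demand shock: AD shifts left, which by itself pushes P down and Y down.
The second is a favourable supply shock: SRAS shifts right, which by itself pushes P down and Y up.
Both shocks push P down, so P falls. The two shocks push Y in opposite directions, so the effect on Y is ambiguous.

Price level: falls; output: ambiguous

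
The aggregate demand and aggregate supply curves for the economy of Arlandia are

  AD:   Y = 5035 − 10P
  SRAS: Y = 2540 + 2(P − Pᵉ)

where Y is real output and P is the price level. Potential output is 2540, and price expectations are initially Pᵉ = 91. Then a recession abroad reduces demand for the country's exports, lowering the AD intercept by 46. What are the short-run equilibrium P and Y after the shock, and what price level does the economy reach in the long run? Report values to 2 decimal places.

Short run: P = 219.25, Y = 2796.50. Long run: P = 244.90.

AD shifts left: new AD is Y = 4989 − 10P. With Pᵉ = 91, SRAS is Y = 2358 + 2P.
Short run: 4989 − 10P = 2358 + 2P gives 2631 = 12P, so P = 219.25 and Y = 4989 − 10P = 2796.50.
Y = 2796.50 is above potential 2540; expectations adjust and SRAS shifts left until Y = 2540.
Long run: on the new AD curve, 2540 = 4989 − 10P gives P = 244.90.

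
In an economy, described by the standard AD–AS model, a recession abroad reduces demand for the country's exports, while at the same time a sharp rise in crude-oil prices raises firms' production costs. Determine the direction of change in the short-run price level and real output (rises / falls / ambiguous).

The first event is a negative demand shock: AD shifts left, which by itself pushes P down and Y down.
The second is an adverse supply shock: SRAS shifts left, which by itself pushes P up and Y down.
The two shocks push P in opposite directions, so the effect on P is ambiguous. Both shocks push Y down, so Y falls.

Price level: ambiguous; output: falls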